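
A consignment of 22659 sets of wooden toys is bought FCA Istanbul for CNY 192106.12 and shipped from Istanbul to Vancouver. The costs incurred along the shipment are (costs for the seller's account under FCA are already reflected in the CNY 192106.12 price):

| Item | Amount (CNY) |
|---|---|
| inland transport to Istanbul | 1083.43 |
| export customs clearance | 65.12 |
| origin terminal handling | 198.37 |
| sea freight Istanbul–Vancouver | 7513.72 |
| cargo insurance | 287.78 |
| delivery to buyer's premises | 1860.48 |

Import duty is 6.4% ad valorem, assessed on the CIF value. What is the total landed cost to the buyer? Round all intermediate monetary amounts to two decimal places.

FCA: the seller delivers export-cleared goods to the carrier; the buyer bears costs from that point.
Already in the invoice (seller's account under FCA): inland to port, export clearance — exclude.
CIF value = FCA price + origin terminal + freight + insurance = 192106.12 + 198.37 + 7513.72 + 287.78 = 200105.99
Import duty = 200105.99 × 6.4% = 12806.78
Buyer bears: origin terminal 198.37 + freight 7513.72 + insurance 287.78 + delivery 1860.48 + duty 12806.78 = 22667.13
Landed cost = invoice 192106.12 + 22667.13 = 214773.25

Total landed cost: CNY 214773.25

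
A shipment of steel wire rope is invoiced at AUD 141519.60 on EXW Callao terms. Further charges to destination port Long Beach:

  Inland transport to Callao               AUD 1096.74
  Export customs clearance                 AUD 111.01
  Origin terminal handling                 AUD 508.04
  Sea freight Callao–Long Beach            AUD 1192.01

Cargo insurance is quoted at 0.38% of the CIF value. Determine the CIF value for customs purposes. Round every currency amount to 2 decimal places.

CIF value: AUD 144978.32

Let C be the CIF value. C = EXW price + pre-shipment costs + freight + 0.38% × C
C − 0.38% × C = 141519.60 + 1096.74 + 111.01 + 508.04 + 1192.01
0.9962 × C = 144427.40
C = 144427.40 / 0.9962 = 144978.32
Insurance premium = 0.38% × 144978.32 = 550.92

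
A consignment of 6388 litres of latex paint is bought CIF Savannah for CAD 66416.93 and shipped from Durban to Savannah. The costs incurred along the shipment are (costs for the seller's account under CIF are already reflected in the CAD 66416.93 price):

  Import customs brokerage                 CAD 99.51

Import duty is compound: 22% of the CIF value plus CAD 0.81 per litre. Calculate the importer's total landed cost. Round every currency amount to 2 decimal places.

Total landed cost: CAD 86302.44

CIF: the seller pays costs through ocean freight and marine insurance to the destination port.
The CIF price already equals the CIF value: 66416.93
Ad valorem component: 66416.93 × 22% = 14611.72
Specific component: 6388 × 0.81 = 5174.28
Import duty = 14611.72 + 5174.28 = 19786.00
Buyer bears: brokerage 99.51 + duty 19786.00 = 19885.51
Landed cost = invoice 66416.93 + 19885.51 = 86302.44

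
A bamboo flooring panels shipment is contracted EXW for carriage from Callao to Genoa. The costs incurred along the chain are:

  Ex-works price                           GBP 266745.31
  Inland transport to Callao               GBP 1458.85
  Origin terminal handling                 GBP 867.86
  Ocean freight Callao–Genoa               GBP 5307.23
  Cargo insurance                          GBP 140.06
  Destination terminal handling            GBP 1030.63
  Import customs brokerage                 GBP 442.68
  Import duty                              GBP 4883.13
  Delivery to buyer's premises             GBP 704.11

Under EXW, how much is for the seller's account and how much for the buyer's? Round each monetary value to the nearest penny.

EXW: the seller makes goods available at their premises; the buyer bears all onward costs.
Seller's account: goods 266745.31 = 266745.31
Buyer's account: inland to port 1458.85 + origin terminal 867.86 + freight 5307.23 + insurance 140.06 + destination terminal 1030.63 + brokerage 442.68 + duty 4883.13 + delivery 704.11 = 14834.55

Seller: GBP 266745.31; buyer: GBP 14834.55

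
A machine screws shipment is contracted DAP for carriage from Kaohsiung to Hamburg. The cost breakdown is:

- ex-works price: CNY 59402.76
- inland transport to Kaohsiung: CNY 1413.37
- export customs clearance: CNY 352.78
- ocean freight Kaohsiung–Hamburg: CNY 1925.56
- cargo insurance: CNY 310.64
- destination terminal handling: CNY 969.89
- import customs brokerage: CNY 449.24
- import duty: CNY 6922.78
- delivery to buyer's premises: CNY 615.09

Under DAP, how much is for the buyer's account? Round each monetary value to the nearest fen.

DAP: the seller bears all costs to the named destination except import duty and clearance.
Seller's account: goods 59402.76 + inland to port 1413.37 + export clearance 352.78 + freight 1925.56 + insurance 310.64 + destination terminal 969.89 + delivery 615.09 = 64990.09
Buyer's account: brokerage 449.24 + duty 6922.78 = 7372.02

Buyer's account: CNY 7372.02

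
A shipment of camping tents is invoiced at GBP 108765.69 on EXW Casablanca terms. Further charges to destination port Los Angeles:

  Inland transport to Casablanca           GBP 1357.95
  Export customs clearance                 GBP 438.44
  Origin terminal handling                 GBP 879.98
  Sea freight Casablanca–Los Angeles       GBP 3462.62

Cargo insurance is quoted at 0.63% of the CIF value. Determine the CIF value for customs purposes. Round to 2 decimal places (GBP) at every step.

CIF value: GBP 115633.17

Let C be the CIF value. C = EXW price + pre-shipment costs + freight + 0.63% × C
C − 0.63% × C = 108765.69 + 1357.95 + 438.44 + 879.98 + 3462.62
0.9937 × C = 114904.68
C = 114904.68 / 0.9937 = 115633.17
Insurance premium = 0.63% × 115633.17 = 728.49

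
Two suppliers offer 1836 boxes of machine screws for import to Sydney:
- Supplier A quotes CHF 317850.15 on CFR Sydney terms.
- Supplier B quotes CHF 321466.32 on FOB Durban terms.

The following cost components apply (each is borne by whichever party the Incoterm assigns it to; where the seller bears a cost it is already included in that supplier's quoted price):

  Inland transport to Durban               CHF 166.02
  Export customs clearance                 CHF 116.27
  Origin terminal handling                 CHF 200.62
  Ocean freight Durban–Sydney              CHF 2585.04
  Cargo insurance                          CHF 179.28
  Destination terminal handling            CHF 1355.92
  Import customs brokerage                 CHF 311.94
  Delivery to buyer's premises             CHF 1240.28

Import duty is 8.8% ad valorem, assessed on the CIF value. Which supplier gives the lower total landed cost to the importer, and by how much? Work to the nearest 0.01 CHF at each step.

Supplier A (CFR):
CIF value = CFR price + insurance = 317850.15 + 179.28 = 318029.43
Import duty = 318029.43 × 8.8% = 27986.59
Buyer bears (A): 179.28 + 1355.92 + 311.94 + 1240.28 = 3087.42
Landed cost (A) = invoice 317850.15 + 3087.42 + duty 27986.59 = 348924.16
Supplier B (FOB):
CIF value = FOB price + freight + insurance = 321466.32 + 2585.04 + 179.28 = 324230.64
Import duty = 324230.64 × 8.8% = 28532.30
Buyer bears (B): 2585.04 + 179.28 + 1355.92 + 311.94 + 1240.28 = 5672.46
Landed cost (B) = invoice 321466.32 + 5672.46 + duty 28532.30 = 355671.08
Difference = |348924.16 − 355671.08| = 6746.92

Supplier A is cheaper by CHF 6746.92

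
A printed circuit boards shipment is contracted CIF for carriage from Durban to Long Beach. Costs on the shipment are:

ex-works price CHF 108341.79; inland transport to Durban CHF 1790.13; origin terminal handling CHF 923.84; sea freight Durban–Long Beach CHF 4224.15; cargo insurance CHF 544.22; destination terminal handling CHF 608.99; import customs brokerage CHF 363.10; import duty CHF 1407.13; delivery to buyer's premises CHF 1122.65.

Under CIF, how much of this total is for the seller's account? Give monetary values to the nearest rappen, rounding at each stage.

Seller's account: CHF 115824.13

CIF: the seller pays costs through ocean freight and marine insurance to the destination port.
Seller's account: goods 108341.79 + inland to port 1790.13 + origin terminal 923.84 + freight 4224.15 + insurance 544.22 = 115824.13
Buyer's account: destination terminal 608.99 + brokerage 363.10 + duty 1407.13 + delivery 1122.65 = 3501.87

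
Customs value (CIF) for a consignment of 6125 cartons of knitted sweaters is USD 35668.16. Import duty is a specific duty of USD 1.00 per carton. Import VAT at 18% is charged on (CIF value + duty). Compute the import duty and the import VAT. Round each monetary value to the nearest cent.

Import duty: USD 6125.00; import VAT: USD 7522.77

Import duty = 6125 × 1.00 = 6125.00
VAT base = CIF + duty = 35668.16 + 6125.00 = 41793.16
Import VAT = 41793.16 × 18% = 7522.77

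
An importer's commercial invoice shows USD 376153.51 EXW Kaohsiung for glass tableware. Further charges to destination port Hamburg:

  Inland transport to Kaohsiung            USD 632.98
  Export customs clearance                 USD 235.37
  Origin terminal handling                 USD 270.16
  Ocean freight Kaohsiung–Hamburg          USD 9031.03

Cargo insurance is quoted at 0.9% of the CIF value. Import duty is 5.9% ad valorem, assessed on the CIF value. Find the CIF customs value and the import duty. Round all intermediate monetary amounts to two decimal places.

Let C be the CIF value. C = EXW price + pre-shipment costs + freight + 0.9% × C
C − 0.9% × C = 376153.51 + 632.98 + 235.37 + 270.16 + 9031.03
0.991 × C = 386323.05
C = 386323.05 / 0.991 = 389831.53
Insurance premium = 0.9% × 389831.53 = 3508.48
Import duty = 389831.53 × 5.9% = 23000.06

CIF value: USD 389831.53; import duty: USD 23000.06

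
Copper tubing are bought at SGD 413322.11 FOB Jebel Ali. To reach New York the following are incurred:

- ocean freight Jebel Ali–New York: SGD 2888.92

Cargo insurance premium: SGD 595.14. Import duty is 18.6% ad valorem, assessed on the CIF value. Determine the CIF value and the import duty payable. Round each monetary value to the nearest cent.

CIF value: SGD 416806.17; import duty: SGD 77525.95

CIF = FOB price + freight + insurance
CIF = 413322.11 + 2888.92 + 595.14 = 416806.17
Import duty = 416806.17 × 18.6% = 77525.95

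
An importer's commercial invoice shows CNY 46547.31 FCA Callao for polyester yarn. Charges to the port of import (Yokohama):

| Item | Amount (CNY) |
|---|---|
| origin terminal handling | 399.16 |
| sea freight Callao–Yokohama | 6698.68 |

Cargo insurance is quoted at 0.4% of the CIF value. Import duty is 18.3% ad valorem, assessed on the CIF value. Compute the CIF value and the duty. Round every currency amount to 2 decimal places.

Let C be the CIF value. C = FCA price + pre-shipment costs + freight + 0.4% × C
C − 0.4% × C = 46547.31 + 399.16 + 6698.68
0.996 × C = 53645.15
C = 53645.15 / 0.996 = 53860.59
Insurance premium = 0.4% × 53860.59 = 215.44
Import duty = 53860.59 × 18.3% = 9856.49

CIF value: CNY 53860.59; import duty: CNY 9856.49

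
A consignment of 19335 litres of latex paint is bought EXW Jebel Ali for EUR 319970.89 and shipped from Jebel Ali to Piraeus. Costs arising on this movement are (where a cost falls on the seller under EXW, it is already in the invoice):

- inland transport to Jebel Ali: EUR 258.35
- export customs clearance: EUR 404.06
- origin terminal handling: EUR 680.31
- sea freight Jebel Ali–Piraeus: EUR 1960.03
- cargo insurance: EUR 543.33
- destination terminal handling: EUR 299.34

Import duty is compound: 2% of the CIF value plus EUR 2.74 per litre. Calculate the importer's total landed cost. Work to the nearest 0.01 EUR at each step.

Total landed cost: EUR 383570.55

EXW: the seller makes goods available at their premises; the buyer bears all onward costs.
CIF value = EXW price + inland to port + export clearance + origin terminal + freight + insurance = 319970.89 + 258.35 + 404.06 + 680.31 + 1960.03 + 543.33 = 323816.97
Ad valorem component: 323816.97 × 2% = 6476.34
Specific component: 19335 × 2.74 = 52977.90
Import duty = 6476.34 + 52977.90 = 59454.24
Buyer bears: inland to port 258.35 + export clearance 404.06 + origin terminal 680.31 + freight 1960.03 + insurance 543.33 + destination terminal 299.34 + duty 59454.24 = 63599.66
Landed cost = invoice 319970.89 + 63599.66 = 383570.55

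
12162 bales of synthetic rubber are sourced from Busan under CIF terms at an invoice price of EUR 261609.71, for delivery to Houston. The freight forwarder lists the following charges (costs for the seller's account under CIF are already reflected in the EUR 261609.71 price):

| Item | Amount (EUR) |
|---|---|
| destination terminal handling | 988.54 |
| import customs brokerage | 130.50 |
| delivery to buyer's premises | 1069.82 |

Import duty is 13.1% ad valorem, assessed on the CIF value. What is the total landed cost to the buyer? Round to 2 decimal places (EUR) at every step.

CIF: the seller pays costs through ocean freight and marine insurance to the destination port.
The CIF price already equals the CIF value: 261609.71
Import duty = 261609.71 × 13.1% = 34270.87
Buyer bears: destination terminal 988.54 + brokerage 130.50 + delivery 1069.82 + duty 34270.87 = 36459.73
Landed cost = invoice 261609.71 + 36459.73 = 298069.44

Total landed cost: EUR 298069.44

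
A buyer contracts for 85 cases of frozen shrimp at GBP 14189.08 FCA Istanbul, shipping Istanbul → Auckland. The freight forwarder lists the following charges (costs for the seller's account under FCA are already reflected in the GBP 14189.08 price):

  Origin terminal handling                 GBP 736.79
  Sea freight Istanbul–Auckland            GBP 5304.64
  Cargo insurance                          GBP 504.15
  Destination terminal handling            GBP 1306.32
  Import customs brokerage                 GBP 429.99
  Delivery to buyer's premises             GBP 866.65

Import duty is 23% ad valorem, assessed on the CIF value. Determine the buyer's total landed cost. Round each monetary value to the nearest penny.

FCA: the seller delivers export-cleared goods to the carrier; the buyer bears costs from that point.
CIF value = FCA price + origin terminal + freight + insurance = 14189.08 + 736.79 + 5304.64 + 504.15 = 20734.66
Import duty = 20734.66 × 23% = 4768.97
Buyer bears: origin terminal 736.79 + freight 5304.64 + insurance 504.15 + destination terminal 1306.32 + brokerage 429.99 + delivery 866.65 + duty 4768.97 = 13917.51
Landed cost = invoice 14189.08 + 13917.51 = 28106.59

Total landed cost: GBP 28106.59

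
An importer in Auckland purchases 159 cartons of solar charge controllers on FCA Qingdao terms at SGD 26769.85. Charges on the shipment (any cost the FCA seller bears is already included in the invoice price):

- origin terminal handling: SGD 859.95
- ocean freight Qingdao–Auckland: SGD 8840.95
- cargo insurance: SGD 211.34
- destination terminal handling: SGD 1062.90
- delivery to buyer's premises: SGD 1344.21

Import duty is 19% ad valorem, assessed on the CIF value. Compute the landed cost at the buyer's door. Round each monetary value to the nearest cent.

FCA: the seller delivers export-cleared goods to the carrier; the buyer bears costs from that point.
CIF value = FCA price + origin terminal + freight + insurance = 26769.85 + 859.95 + 8840.95 + 211.34 = 36682.09
Import duty = 36682.09 × 19% = 6969.60
Buyer bears: origin terminal 859.95 + freight 8840.95 + insurance 211.34 + destination terminal 1062.90 + delivery 1344.21 + duty 6969.60 = 19288.95
Landed cost = invoice 26769.85 + 19288.95 = 46058.80

Total landed cost: SGD 46058.80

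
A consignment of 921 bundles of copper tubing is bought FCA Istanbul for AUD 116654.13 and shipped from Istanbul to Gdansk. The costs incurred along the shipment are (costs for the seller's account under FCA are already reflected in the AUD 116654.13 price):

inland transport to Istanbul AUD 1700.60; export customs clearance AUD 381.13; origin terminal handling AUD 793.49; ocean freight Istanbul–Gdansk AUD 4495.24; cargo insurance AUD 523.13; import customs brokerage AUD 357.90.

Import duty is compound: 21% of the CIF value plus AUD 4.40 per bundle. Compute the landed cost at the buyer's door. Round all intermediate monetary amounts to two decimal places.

FCA: the seller delivers export-cleared goods to the carrier; the buyer bears costs from that point.
Already in the invoice (seller's account under FCA): inland to port, export clearance — exclude.
CIF value = FCA price + origin terminal + freight + insurance = 116654.13 + 793.49 + 4495.24 + 523.13 = 122465.99
Ad valorem component: 122465.99 × 21% = 25717.86
Specific component: 921 × 4.40 = 4052.40
Import duty = 25717.86 + 4052.40 = 29770.26
Buyer bears: origin terminal 793.49 + freight 4495.24 + insurance 523.13 + brokerage 357.90 + duty 29770.26 = 35940.02
Landed cost = invoice 116654.13 + 35940.02 = 152594.15

Total landed cost: AUD 152594.15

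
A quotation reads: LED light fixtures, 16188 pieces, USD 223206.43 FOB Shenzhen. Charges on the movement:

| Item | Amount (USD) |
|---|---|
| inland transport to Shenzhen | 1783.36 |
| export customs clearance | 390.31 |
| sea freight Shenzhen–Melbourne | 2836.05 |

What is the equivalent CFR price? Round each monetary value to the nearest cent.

Not relevant to the conversion: export clearance, inland to port — on the seller under both FOB and CFR; already in the FOB price and stays in the CFR price.
From FOB to CFR, the seller additionally bears: freight.
CFR price = 223206.43 + 2836.05 = 226042.48

CFR price: USD 226042.48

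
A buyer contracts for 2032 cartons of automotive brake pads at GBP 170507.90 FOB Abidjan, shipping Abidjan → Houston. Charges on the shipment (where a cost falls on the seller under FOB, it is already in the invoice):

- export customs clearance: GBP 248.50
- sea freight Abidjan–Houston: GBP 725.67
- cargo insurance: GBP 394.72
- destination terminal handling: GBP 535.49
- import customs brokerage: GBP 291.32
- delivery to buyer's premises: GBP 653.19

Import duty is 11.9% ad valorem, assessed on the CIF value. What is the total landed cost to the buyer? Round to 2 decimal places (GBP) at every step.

Total landed cost: GBP 193532.06

FOB: the seller bears costs until goods are on board at the origin port; the buyer bears freight, insurance and all costs thereafter.
Already in the invoice (seller's account under FOB): export clearance — exclude.
CIF value = FOB price + freight + insurance = 170507.90 + 725.67 + 394.72 = 171628.29
Import duty = 171628.29 × 11.9% = 20423.77
Buyer bears: freight 725.67 + insurance 394.72 + destination terminal 535.49 + brokerage 291.32 + delivery 653.19 + duty 20423.77 = 23024.16
Landed cost = invoice 170507.90 + 23024.16 = 193532.06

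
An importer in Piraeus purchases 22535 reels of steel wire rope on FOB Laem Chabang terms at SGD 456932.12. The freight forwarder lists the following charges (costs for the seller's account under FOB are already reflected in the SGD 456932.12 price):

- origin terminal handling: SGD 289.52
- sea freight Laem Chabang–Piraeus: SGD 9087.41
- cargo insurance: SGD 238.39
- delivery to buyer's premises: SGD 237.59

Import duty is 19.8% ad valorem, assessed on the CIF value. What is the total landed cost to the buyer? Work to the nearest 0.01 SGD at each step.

FOB: the seller bears costs until goods are on board at the origin port; the buyer bears freight, insurance and all costs thereafter.
Already in the invoice (seller's account under FOB): origin terminal — exclude.
CIF value = FOB price + freight + insurance = 456932.12 + 9087.41 + 238.39 = 466257.92
Import duty = 466257.92 × 19.8% = 92319.07
Buyer bears: freight 9087.41 + insurance 238.39 + delivery 237.59 + duty 92319.07 = 101882.46
Landed cost = invoice 456932.12 + 101882.46 = 558814.58

Total landed cost: SGD 558814.58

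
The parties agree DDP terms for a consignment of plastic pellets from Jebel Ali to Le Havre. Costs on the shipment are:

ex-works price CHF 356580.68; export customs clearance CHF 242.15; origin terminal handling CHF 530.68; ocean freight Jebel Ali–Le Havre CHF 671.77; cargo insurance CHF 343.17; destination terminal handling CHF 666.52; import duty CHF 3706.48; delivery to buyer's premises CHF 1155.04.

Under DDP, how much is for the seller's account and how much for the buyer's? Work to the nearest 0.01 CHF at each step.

Seller: CHF 363896.49; buyer: CHF 0.00

DDP: the seller bears all costs including import duty.
Seller's account: goods 356580.68 + export clearance 242.15 + origin terminal 530.68 + freight 671.77 + insurance 343.17 + destination terminal 666.52 + duty 3706.48 + delivery 1155.04 = 363896.49
Buyer's account: 0.00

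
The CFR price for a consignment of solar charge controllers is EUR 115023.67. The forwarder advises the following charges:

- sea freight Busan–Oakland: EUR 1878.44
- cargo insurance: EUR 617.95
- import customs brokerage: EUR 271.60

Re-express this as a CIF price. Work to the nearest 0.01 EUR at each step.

CIF price: EUR 115641.62

Not relevant to the conversion: freight — on the seller under both CFR and CIF; already in the CFR price and stays in the CIF price. brokerage — on the buyer under both terms; not part of either seller's price.
From CFR to CIF, the seller additionally bears: insurance.
CIF price = 115023.67 + 617.95 = 115641.62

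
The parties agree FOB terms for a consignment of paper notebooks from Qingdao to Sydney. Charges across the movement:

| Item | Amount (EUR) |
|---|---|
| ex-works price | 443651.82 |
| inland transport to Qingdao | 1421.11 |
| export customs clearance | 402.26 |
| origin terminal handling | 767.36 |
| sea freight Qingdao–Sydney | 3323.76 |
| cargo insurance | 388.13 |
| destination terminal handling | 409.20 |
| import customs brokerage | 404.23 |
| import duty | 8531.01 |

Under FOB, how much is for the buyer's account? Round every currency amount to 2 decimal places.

Buyer's account: EUR 13056.33

FOB: the seller bears costs until goods are on board at the origin port; the buyer bears freight, insurance and all costs thereafter.
Seller's account: goods 443651.82 + inland to port 1421.11 + export clearance 402.26 + origin terminal 767.36 = 446242.55
Buyer's account: freight 3323.76 + insurance 388.13 + destination terminal 409.20 + brokerage 404.23 + duty 8531.01 = 13056.33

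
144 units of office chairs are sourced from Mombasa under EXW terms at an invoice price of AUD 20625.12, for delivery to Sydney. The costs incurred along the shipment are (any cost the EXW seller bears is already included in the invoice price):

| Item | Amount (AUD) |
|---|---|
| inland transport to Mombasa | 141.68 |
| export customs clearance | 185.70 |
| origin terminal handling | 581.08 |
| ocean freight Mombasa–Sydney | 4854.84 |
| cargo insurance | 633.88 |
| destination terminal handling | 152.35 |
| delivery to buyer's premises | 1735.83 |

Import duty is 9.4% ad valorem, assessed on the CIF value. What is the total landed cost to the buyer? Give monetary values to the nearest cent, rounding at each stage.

EXW: the seller makes goods available at their premises; the buyer bears all onward costs.
CIF value = EXW price + inland to port + export clearance + origin terminal + freight + insurance = 20625.12 + 141.68 + 185.70 + 581.08 + 4854.84 + 633.88 = 27022.30
Import duty = 27022.30 × 9.4% = 2540.10
Buyer bears: inland to port 141.68 + export clearance 185.70 + origin terminal 581.08 + freight 4854.84 + insurance 633.88 + destination terminal 152.35 + delivery 1735.83 + duty 2540.10 = 10825.46
Landed cost = invoice 20625.12 + 10825.46 = 31450.58

Total landed cost: AUD 31450.58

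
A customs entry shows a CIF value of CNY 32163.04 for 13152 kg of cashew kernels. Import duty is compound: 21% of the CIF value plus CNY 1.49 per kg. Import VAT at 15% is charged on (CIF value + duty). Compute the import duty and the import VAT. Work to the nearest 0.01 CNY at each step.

Ad valorem component: 32163.04 × 21% = 6754.24
Specific component: 13152 × 1.49 = 19596.48
Import duty = 6754.24 + 19596.48 = 26350.72
VAT base = CIF + duty = 32163.04 + 26350.72 = 58513.76
Import VAT = 58513.76 × 15% = 8777.06

Import duty: CNY 26350.72; import VAT: CNY 8777.06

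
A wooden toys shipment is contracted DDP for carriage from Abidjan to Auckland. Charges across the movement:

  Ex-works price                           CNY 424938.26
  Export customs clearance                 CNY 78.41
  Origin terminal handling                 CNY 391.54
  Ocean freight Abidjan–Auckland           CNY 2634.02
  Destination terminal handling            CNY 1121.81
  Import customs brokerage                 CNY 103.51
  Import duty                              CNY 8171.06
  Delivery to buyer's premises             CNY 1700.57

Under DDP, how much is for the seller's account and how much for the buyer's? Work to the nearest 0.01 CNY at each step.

Seller: CNY 439139.18; buyer: CNY 0.00

DDP: the seller bears all costs including import duty.
Seller's account: goods 424938.26 + export clearance 78.41 + origin terminal 391.54 + freight 2634.02 + destination terminal 1121.81 + brokerage 103.51 + duty 8171.06 + delivery 1700.57 = 439139.18
Buyer's account: 0.00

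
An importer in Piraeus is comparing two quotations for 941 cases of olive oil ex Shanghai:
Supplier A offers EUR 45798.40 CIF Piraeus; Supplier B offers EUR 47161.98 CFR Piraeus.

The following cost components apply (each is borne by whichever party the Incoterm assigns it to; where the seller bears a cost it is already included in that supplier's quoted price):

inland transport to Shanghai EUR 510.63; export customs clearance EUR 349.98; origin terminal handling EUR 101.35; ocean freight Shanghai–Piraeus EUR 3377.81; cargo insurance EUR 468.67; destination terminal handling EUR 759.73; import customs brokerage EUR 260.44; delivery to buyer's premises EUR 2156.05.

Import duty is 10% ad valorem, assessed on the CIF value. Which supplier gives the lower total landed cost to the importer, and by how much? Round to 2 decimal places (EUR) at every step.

Supplier A is cheaper by EUR 2015.48

Supplier A (CIF):
The CIF price already equals the CIF value: 45798.40
Import duty = 45798.40 × 10% = 4579.84
Buyer bears (A): 759.73 + 260.44 + 2156.05 = 3176.22
Landed cost (A) = invoice 45798.40 + 3176.22 + duty 4579.84 = 53554.46
Supplier B (CFR):
CIF value = CFR price + insurance = 47161.98 + 468.67 = 47630.65
Import duty = 47630.65 × 10% = 4763.07
Buyer bears (B): 468.67 + 759.73 + 260.44 + 2156.05 = 3644.89
Landed cost (B) = invoice 47161.98 + 3644.89 + duty 4763.07 = 55569.94
Difference = |53554.46 − 55569.94| = 2015.48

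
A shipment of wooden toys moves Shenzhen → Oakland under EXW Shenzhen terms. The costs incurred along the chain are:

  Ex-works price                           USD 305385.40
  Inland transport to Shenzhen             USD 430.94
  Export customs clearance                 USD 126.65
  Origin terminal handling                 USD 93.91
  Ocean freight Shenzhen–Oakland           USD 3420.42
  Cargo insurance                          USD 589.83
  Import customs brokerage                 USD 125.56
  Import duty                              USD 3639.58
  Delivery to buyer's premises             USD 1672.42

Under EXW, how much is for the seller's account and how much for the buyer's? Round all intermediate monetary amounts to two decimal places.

Seller: USD 305385.40; buyer: USD 10099.31

EXW: the seller makes goods available at their premises; the buyer bears all onward costs.
Seller's account: goods 305385.40 = 305385.40
Buyer's account: inland to port 430.94 + export clearance 126.65 + origin terminal 93.91 + freight 3420.42 + insurance 589.83 + brokerage 125.56 + duty 3639.58 + delivery 1672.42 = 10099.31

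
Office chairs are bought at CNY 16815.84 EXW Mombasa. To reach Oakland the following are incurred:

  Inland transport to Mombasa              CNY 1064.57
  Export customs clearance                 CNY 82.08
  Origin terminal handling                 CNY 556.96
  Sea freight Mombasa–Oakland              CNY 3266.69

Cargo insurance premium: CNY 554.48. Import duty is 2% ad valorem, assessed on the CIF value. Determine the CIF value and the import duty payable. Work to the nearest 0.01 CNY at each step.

CIF value: CNY 22340.62; import duty: CNY 446.81

CIF = EXW price + pre-shipment costs + freight + insurance
CIF = 16815.84 + 1064.57 + 82.08 + 556.96 + 3266.69 + 554.48 = 22340.62
Import duty = 22340.62 × 2% = 446.81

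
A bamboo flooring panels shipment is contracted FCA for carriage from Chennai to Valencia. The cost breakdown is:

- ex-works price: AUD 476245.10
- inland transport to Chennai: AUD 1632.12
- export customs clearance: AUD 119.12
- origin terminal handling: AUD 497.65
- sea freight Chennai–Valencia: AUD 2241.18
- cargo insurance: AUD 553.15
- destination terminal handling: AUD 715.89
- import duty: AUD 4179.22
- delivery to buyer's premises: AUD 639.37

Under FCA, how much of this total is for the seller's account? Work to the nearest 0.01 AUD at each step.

Seller's account: AUD 477996.34

FCA: the seller delivers export-cleared goods to the carrier; the buyer bears costs from that point.
Seller's account: goods 476245.10 + inland to port 1632.12 + export clearance 119.12 = 477996.34
Buyer's account: origin terminal 497.65 + freight 2241.18 + insurance 553.15 + destination terminal 715.89 + duty 4179.22 + delivery 639.37 = 8826.46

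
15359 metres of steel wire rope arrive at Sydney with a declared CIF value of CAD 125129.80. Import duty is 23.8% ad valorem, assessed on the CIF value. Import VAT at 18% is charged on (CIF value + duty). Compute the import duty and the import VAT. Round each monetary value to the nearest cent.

Import duty = 125129.80 × 23.8% = 29780.89
VAT base = CIF + duty = 125129.80 + 29780.89 = 154910.69
Import VAT = 154910.69 × 18% = 27883.92

Import duty: CAD 29780.89; import VAT: CAD 27883.92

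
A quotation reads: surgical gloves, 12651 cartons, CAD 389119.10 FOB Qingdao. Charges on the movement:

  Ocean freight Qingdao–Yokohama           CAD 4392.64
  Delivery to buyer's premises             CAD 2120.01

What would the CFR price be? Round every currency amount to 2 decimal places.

CFR price: CAD 393511.74

Not relevant to the conversion: delivery — on the buyer under both terms; not part of either seller's price.
From FOB to CFR, the seller additionally bears: freight.
CFR price = 389119.10 + 4392.64 = 393511.74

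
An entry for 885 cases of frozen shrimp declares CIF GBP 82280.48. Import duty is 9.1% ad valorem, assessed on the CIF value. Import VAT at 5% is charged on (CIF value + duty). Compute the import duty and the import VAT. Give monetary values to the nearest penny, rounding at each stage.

Import duty = 82280.48 × 9.1% = 7487.52
VAT base = CIF + duty = 82280.48 + 7487.52 = 89768.00
Import VAT = 89768.00 × 5% = 4488.40

Import duty: GBP 7487.52; import VAT: GBP 4488.40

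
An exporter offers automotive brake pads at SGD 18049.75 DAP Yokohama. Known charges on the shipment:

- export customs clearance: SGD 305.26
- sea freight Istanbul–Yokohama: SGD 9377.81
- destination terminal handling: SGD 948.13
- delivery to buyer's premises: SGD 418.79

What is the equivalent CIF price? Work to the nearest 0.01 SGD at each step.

Not relevant to the conversion: freight, export clearance — on the seller under both DAP and CIF; already in the DAP price and stays in the CIF price.
From DAP to CIF, the seller no longer bears: destination terminal, delivery.
CIF price = 18049.75 − 948.13 − 418.79 = 16682.83

CIF price: SGD 16682.83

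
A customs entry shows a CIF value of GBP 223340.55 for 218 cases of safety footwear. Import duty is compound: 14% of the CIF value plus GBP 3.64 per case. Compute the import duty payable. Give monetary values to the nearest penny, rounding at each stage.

Ad valorem component: 223340.55 × 14% = 31267.68
Specific component: 218 × 3.64 = 793.52
Import duty = 31267.68 + 793.52 = 32061.20

Import duty: GBP 32061.20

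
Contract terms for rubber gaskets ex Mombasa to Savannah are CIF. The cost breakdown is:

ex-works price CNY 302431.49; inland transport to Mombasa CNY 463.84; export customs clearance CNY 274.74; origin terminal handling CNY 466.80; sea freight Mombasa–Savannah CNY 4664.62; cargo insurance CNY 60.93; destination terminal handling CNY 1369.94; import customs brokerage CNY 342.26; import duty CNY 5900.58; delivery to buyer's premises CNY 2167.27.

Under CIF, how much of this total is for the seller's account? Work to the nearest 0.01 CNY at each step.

Seller's account: CNY 308362.42

CIF: the seller pays costs through ocean freight and marine insurance to the destination port.
Seller's account: goods 302431.49 + inland to port 463.84 + export clearance 274.74 + origin terminal 466.80 + freight 4664.62 + insurance 60.93 = 308362.42
Buyer's account: destination terminal 1369.94 + brokerage 342.26 + duty 5900.58 + delivery 2167.27 = 9780.05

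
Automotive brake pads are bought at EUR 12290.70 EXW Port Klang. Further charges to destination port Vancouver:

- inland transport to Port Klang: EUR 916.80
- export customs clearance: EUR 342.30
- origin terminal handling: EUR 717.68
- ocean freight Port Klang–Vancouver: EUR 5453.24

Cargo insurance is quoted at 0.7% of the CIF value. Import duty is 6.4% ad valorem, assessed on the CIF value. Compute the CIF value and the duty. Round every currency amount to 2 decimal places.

Let C be the CIF value. C = EXW price + pre-shipment costs + freight + 0.7% × C
C − 0.7% × C = 12290.70 + 916.80 + 342.30 + 717.68 + 5453.24
0.993 × C = 19720.72
C = 19720.72 / 0.993 = 19859.74
Insurance premium = 0.7% × 19859.74 = 139.02
Import duty = 19859.74 × 6.4% = 1271.02

CIF value: EUR 19859.74; import duty: EUR 1271.02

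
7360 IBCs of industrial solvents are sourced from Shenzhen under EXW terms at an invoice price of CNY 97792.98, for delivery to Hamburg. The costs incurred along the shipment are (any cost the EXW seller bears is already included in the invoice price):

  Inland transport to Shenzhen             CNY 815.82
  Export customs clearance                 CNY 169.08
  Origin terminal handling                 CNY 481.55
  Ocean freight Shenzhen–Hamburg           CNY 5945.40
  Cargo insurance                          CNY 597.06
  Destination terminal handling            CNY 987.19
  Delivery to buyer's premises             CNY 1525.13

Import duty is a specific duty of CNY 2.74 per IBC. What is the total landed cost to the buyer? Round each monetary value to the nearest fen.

EXW: the seller makes goods available at their premises; the buyer bears all onward costs.
CIF value = EXW price + inland to port + export clearance + origin terminal + freight + insurance = 97792.98 + 815.82 + 169.08 + 481.55 + 5945.40 + 597.06 = 105801.89
Import duty = 7360 × 2.74 = 20166.40
Buyer bears: inland to port 815.82 + export clearance 169.08 + origin terminal 481.55 + freight 5945.40 + insurance 597.06 + destination terminal 987.19 + delivery 1525.13 + duty 20166.40 = 30687.63
Landed cost = invoice 97792.98 + 30687.63 = 128480.61

Total landed cost: CNY 128480.61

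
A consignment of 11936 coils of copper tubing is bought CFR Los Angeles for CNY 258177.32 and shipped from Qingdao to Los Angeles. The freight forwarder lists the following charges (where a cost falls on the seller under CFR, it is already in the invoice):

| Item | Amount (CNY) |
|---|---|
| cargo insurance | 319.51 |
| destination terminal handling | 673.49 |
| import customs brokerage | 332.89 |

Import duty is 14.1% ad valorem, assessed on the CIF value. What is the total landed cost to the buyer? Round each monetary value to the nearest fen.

Total landed cost: CNY 295951.26

CFR: the seller pays costs through ocean freight to the destination port, but not insurance.
CIF value = CFR price + insurance = 258177.32 + 319.51 = 258496.83
Import duty = 258496.83 × 14.1% = 36448.05
Buyer bears: insurance 319.51 + destination terminal 673.49 + brokerage 332.89 + duty 36448.05 = 37773.94
Landed cost = invoice 258177.32 + 37773.94 = 295951.26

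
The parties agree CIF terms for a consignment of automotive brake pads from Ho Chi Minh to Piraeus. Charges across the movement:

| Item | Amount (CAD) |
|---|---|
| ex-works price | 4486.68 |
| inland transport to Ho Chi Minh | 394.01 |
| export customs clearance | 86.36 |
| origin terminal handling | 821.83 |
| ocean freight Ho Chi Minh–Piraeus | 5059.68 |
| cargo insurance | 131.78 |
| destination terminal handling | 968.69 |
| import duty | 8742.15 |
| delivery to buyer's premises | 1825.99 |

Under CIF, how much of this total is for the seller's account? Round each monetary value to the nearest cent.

Seller's account: CAD 10980.34

CIF: the seller pays costs through ocean freight and marine insurance to the destination port.
Seller's account: goods 4486.68 + inland to port 394.01 + export clearance 86.36 + origin terminal 821.83 + freight 5059.68 + insurance 131.78 = 10980.34
Buyer's account: destination terminal 968.69 + duty 8742.15 + delivery 1825.99 = 11536.83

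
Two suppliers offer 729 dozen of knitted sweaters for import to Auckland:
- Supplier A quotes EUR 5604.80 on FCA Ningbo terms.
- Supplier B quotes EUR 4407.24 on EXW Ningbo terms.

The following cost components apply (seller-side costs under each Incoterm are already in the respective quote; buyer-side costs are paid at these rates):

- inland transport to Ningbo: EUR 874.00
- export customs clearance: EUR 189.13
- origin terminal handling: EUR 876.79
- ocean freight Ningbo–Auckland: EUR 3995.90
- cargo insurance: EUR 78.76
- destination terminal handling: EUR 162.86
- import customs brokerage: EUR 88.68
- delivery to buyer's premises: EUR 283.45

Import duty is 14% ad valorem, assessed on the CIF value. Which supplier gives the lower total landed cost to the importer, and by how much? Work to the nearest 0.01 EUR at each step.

Supplier A (FCA):
CIF value = FCA price + origin terminal + freight + insurance = 5604.80 + 876.79 + 3995.90 + 78.76 = 10556.25
Import duty = 10556.25 × 14% = 1477.88
Buyer bears (A): 876.79 + 3995.90 + 78.76 + 162.86 + 88.68 + 283.45 = 5486.44
Landed cost (A) = invoice 5604.80 + 5486.44 + duty 1477.88 = 12569.12
Supplier B (EXW):
CIF value = EXW price + inland to port + export clearance + origin terminal + freight + insurance = 4407.24 + 874.00 + 189.13 + 876.79 + 3995.90 + 78.76 = 10421.82
Import duty = 10421.82 × 14% = 1459.05
Buyer bears (B): 874.00 + 189.13 + 876.79 + 3995.90 + 78.76 + 162.86 + 88.68 + 283.45 = 6549.57
Landed cost (B) = invoice 4407.24 + 6549.57 + duty 1459.05 = 12415.86
Difference = |12569.12 − 12415.86| = 153.26

Supplier B is cheaper by EUR 153.26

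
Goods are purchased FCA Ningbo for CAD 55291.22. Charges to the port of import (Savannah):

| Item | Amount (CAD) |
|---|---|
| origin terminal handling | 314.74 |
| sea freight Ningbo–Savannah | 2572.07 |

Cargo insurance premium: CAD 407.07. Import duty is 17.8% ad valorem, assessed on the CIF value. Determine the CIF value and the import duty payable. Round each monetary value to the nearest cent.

CIF value: CAD 58585.10; import duty: CAD 10428.15

CIF = FCA price + pre-shipment costs + freight + insurance
CIF = 55291.22 + 314.74 + 2572.07 + 407.07 = 58585.10
Import duty = 58585.10 × 17.8% = 10428.15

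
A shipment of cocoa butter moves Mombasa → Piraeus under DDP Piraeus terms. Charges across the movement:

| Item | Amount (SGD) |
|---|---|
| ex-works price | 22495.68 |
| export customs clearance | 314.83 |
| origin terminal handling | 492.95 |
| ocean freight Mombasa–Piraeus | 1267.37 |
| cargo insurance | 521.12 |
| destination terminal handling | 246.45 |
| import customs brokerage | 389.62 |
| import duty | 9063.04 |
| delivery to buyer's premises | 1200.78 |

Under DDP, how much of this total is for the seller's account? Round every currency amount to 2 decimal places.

Seller's account: SGD 35991.84

DDP: the seller bears all costs including import duty.
Seller's account: goods 22495.68 + export clearance 314.83 + origin terminal 492.95 + freight 1267.37 + insurance 521.12 + destination terminal 246.45 + brokerage 389.62 + duty 9063.04 + delivery 1200.78 = 35991.84
Buyer's account: 0.00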